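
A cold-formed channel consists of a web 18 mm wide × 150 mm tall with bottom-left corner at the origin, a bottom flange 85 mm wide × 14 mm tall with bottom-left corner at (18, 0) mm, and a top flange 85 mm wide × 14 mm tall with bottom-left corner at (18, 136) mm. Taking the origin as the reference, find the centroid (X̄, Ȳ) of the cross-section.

web: A = 18 × 150 = 2700.00, centroid at (9.00, 75.00).
bottom flange: A = 85 × 14 = 1190.00, centroid at (60.50, 7.00).
top flange: A = 85 × 14 = 1190.00, centroid at (60.50, 143.00).
ΣA = 5080.00 mm², ΣAX̄ = 168290.00 mm³, ΣAȲ = 381000.00 mm³.
X̄ = 168290.00/5080.00 = 33.13 mm; Ȳ = 381000.00/5080.00 = 75.00 mm.

X̄ = 33.13 mm, Ȳ = 75.00 mm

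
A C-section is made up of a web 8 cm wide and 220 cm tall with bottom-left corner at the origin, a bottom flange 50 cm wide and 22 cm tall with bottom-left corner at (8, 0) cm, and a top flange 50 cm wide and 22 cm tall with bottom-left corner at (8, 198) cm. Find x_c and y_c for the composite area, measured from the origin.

web: A = 8 × 220 = 1760.00, centroid at (4.00, 110.00).
bottom flange: A = 50 × 22 = 1100.00, centroid at (33.00, 11.00).
top flange: A = 50 × 22 = 1100.00, centroid at (33.00, 209.00).
ΣA = 3960.00 cm², ΣAx_c = 79640.00 cm³, ΣAy_c = 435600.00 cm³.
x_c = 79640.00/3960.00 = 20.11 cm; y_c = 435600.00/3960.00 = 110.00 cm.

x_c = 20.11 cm, y_c = 110.00 cm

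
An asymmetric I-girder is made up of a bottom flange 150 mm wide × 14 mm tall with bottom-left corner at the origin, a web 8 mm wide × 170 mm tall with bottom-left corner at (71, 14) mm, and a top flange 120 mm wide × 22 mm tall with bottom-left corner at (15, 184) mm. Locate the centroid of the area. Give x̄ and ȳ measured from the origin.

bottom flange: A = 150 × 14 = 2100.00, centroid at (75.00, 7.00).
web: A = 8 × 170 = 1360.00, centroid at (75.00, 99.00).
top flange: A = 120 × 22 = 2640.00, centroid at (75.00, 195.00).
ΣA = 6100.00 mm²
ΣAx̄ = (2100.00)(75.00) + (1360.00)(75.00) + (2640.00)(75.00) = 457500.00 mm³
ΣAȳ = (2100.00)(7.00) + (1360.00)(99.00) + (2640.00)(195.00) = 664140.00 mm³
x̄ = 457500.00 / 6100.00 = 75.00 mm
ȳ = 664140.00 / 6100.00 = 108.88 mm

x̄ = 75.00 mm, ȳ = 108.88 mm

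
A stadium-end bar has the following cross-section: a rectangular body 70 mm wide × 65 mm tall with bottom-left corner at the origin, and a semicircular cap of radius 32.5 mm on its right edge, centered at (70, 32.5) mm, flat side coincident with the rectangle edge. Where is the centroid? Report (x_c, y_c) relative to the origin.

x_c = 48.04 mm, y_c = 32.50 mm

Part | A | x̄ᵢ | ȳᵢ | A·x̄ᵢ | A·ȳᵢ
rectangular body | 4550.00 | 35.00 | 32.50 | 159250.00 | 147875.00
semicircular end | 1659.15 | 83.79 | 32.50 | 139026.17 | 53922.49
Σ | 6209.15 |  |  | 298276.17 | 201797.49
x_c = 298276.17 / 6209.15 = 48.04 mm
y_c = 201797.49 / 6209.15 = 32.50 mm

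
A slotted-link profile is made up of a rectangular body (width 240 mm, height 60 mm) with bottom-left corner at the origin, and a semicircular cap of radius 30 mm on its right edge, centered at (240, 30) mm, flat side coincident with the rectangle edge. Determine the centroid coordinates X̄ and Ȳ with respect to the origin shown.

X̄ = 131.87 mm, Ȳ = 30.00 mm

rectangular body: A = 240 × 60 = 14400.00, centroid at (120.00, 30.00).
semicircular end: A = ½π·30² = 1413.72, centroid at (252.73, 30.00).
ΣA = 15813.72 mm², ΣAX̄ = 2085292.01 mm³, ΣAȲ = 474411.50 mm³.
X̄ = 2085292.01/15813.72 = 131.87 mm; Ȳ = 474411.50/15813.72 = 30.00 mm.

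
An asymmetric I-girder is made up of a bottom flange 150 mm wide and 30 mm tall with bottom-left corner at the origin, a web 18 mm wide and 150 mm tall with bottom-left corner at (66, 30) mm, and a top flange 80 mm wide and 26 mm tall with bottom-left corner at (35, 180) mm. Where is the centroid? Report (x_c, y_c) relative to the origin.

Part | A | x̄ᵢ | ȳᵢ | A·x̄ᵢ | A·ȳᵢ
bottom flange | 4500.00 | 75.00 | 15.00 | 337500.00 | 67500.00
web | 2700.00 | 75.00 | 105.00 | 202500.00 | 283500.00
top flange | 2080.00 | 75.00 | 193.00 | 156000.00 | 401440.00
Σ | 9280.00 |  |  | 696000.00 | 752440.00
x_c = 696000.00 / 9280.00 = 75.00 mm
y_c = 752440.00 / 9280.00 = 81.08 mm

x_c = 75.00 mm, y_c = 81.08 mm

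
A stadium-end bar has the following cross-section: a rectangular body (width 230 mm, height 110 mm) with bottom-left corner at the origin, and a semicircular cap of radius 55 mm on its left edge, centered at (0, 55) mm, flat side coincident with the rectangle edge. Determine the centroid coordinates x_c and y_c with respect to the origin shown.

x_c = 93.13 mm, y_c = 55.00 mm

rectangular body: A = 230 × 110 = 25300.00, centroid at (115.00, 55.00).
semicircular end: A = ½π·55² = 4751.66, centroid at (-23.34, 55.00).
ΣA = 30051.66 mm², ΣAx_c = 2798583.33 mm³, ΣAy_c = 1652841.24 mm³.
x_c = 2798583.33/30051.66 = 93.13 mm; y_c = 1652841.24/30051.66 = 55.00 mm.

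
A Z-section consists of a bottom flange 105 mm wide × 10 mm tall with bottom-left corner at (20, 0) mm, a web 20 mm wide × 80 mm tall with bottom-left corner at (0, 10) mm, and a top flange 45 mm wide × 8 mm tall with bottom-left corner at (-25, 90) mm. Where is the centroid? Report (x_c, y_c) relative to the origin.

Part | A | x̄ᵢ | ȳᵢ | A·x̄ᵢ | A·ȳᵢ
bottom flange | 1050.00 | 72.50 | 5.00 | 76125.00 | 5250.00
web | 1600.00 | 10.00 | 50.00 | 16000.00 | 80000.00
top flange | 360.00 | -2.50 | 94.00 | -900.00 | 33840.00
Σ | 3010.00 |  |  | 91225.00 | 119090.00
x_c = 91225.00 / 3010.00 = 30.31 mm
y_c = 119090.00 / 3010.00 = 39.56 mm

x_c = 30.31 mm, y_c = 39.56 mm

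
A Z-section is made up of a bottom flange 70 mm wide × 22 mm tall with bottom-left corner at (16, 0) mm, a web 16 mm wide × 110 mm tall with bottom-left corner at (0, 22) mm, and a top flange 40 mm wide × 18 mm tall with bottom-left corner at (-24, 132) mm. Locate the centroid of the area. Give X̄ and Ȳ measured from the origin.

X̄ = 22.32 mm, Ȳ = 63.18 mm

bottom flange: A = 70 × 22 = 1540.00, centroid at (51.00, 11.00).
web: A = 16 × 110 = 1760.00, centroid at (8.00, 77.00).
top flange: A = 40 × 18 = 720.00, centroid at (-4.00, 141.00).
ΣA = 4020.00 mm², ΣAX̄ = 89740.00 mm³, ΣAȲ = 253980.00 mm³.
X̄ = 89740.00/4020.00 = 22.32 mm; Ȳ = 253980.00/4020.00 = 63.18 mm.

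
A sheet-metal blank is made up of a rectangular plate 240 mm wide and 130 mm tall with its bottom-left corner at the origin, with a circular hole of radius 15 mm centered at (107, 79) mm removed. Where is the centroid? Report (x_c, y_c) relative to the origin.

Part | A | x̄ᵢ | ȳᵢ | A·x̄ᵢ | A·ȳᵢ
plate | 31200.00 | 120.00 | 65.00 | 3744000.00 | 2028000.00
hole | -706.86 | 107.00 | 79.00 | -75633.84 | -55841.81
Σ | 30493.14 |  |  | 3668366.16 | 1972158.19
x_c = 3668366.16 / 30493.14 = 120.30 mm
y_c = 1972158.19 / 30493.14 = 64.68 mm

x_c = 120.30 mm, y_c = 64.68 mm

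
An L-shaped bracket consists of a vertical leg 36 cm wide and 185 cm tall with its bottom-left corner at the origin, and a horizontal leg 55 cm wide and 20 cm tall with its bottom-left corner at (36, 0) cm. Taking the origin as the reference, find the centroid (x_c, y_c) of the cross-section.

vertical leg: A = 36 × 185 = 6660.00, centroid at (18.00, 92.50).
horizontal leg: A = 55 × 20 = 1100.00, centroid at (63.50, 10.00).
ΣA = 7760.00 cm²
ΣAx_c = (6660.00)(18.00) + (1100.00)(63.50) = 189730.00 cm³
ΣAy_c = (6660.00)(92.50) + (1100.00)(10.00) = 627050.00 cm³
x_c = 189730.00 / 7760.00 = 24.45 cm
y_c = 627050.00 / 7760.00 = 80.81 cm

x_c = 24.45 cm, y_c = 80.81 cm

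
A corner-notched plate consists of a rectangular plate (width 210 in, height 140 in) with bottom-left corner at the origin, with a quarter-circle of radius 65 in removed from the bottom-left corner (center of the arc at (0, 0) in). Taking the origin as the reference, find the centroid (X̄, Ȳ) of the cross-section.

Part | A | x̄ᵢ | ȳᵢ | A·x̄ᵢ | A·ȳᵢ
plate | 29400.00 | 105.00 | 70.00 | 3087000.00 | 2058000.00
removed quarter-circle | -3318.31 | 27.59 | 27.59 | -91541.67 | -91541.67
Σ | 26081.69 |  |  | 2995458.33 | 1966458.33
X̄ = 2995458.33 / 26081.69 = 114.85 in
Ȳ = 1966458.33 / 26081.69 = 75.40 in

X̄ = 114.85 in, Ȳ = 75.40 in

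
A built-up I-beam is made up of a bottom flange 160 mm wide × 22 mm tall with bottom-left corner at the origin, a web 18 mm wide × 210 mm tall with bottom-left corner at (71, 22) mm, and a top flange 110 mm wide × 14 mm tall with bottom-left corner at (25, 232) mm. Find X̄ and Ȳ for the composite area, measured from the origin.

bottom flange: A = 160 × 22 = 3520.00, centroid at (80.00, 11.00).
web: A = 18 × 210 = 3780.00, centroid at (80.00, 127.00).
top flange: A = 110 × 14 = 1540.00, centroid at (80.00, 239.00).
ΣA = 8840.00 mm², ΣAX̄ = 707200.00 mm³, ΣAȲ = 886840.00 mm³.
X̄ = 707200.00/8840.00 = 80.00 mm; Ȳ = 886840.00/8840.00 = 100.32 mm.

X̄ = 80.00 mm, Ȳ = 100.32 mm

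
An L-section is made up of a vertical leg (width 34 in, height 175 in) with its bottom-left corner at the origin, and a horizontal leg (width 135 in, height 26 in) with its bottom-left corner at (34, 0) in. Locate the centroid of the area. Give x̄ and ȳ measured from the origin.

vertical leg: A = 34 × 175 = 5950.00, centroid at (17.00, 87.50).
horizontal leg: A = 135 × 26 = 3510.00, centroid at (101.50, 13.00).
ΣA = 9460.00 in², ΣAx̄ = 457415.00 in³, ΣAȳ = 566255.00 in³.
x̄ = 457415.00/9460.00 = 48.35 in; ȳ = 566255.00/9460.00 = 59.86 in.

x̄ = 48.35 in, ȳ = 59.86 in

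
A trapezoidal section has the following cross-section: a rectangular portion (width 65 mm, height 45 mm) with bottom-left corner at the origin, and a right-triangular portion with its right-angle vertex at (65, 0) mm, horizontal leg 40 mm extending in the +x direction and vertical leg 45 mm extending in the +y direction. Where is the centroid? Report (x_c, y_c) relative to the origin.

Part | A | x̄ᵢ | ȳᵢ | A·x̄ᵢ | A·ȳᵢ
rectangular portion | 2925.00 | 32.50 | 22.50 | 95062.50 | 65812.50
triangular portion | 900.00 | 78.33 | 15.00 | 70500.00 | 13500.00
Σ | 3825.00 |  |  | 165562.50 | 79312.50
x_c = 165562.50 / 3825.00 = 43.28 mm
y_c = 79312.50 / 3825.00 = 20.74 mm

x_c = 43.28 mm, y_c = 20.74 mm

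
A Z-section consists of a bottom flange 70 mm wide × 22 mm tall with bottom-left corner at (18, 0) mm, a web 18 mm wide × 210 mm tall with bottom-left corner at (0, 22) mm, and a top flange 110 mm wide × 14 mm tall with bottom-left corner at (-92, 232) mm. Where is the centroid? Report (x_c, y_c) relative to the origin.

Part | A | x̄ᵢ | ȳᵢ | A·x̄ᵢ | A·ȳᵢ
bottom flange | 1540.00 | 53.00 | 11.00 | 81620.00 | 16940.00
web | 3780.00 | 9.00 | 127.00 | 34020.00 | 480060.00
top flange | 1540.00 | -37.00 | 239.00 | -56980.00 | 368060.00
Σ | 6860.00 |  |  | 58660.00 | 865060.00
x_c = 58660.00 / 6860.00 = 8.55 mm
y_c = 865060.00 / 6860.00 = 126.10 mm

x_c = 8.55 mm, y_c = 126.10 mm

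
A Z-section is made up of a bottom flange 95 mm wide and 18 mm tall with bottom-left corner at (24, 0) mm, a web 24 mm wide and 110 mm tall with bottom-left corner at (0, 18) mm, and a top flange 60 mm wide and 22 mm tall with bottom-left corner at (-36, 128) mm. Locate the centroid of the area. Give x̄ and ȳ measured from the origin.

bottom flange: A = 95 × 18 = 1710.00, centroid at (71.50, 9.00).
web: A = 24 × 110 = 2640.00, centroid at (12.00, 73.00).
top flange: A = 60 × 22 = 1320.00, centroid at (-6.00, 139.00).
ΣA = 5670.00 mm², ΣAx̄ = 146025.00 mm³, ΣAȳ = 391590.00 mm³.
x̄ = 146025.00/5670.00 = 25.75 mm; ȳ = 391590.00/5670.00 = 69.06 mm.

x̄ = 25.75 mm, ȳ = 69.06 mm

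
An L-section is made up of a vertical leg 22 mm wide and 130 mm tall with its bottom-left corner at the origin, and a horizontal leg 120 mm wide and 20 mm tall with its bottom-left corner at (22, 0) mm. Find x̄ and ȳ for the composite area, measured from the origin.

vertical leg: A = 22 × 130 = 2860.00, centroid at (11.00, 65.00).
horizontal leg: A = 120 × 20 = 2400.00, centroid at (82.00, 10.00).
ΣA = 5260.00 mm²
ΣAx̄ = (2860.00)(11.00) + (2400.00)(82.00) = 228260.00 mm³
ΣAȳ = (2860.00)(65.00) + (2400.00)(10.00) = 209900.00 mm³
x̄ = 228260.00 / 5260.00 = 43.40 mm
ȳ = 209900.00 / 5260.00 = 39.90 mm

x̄ = 43.40 mm, ȳ = 39.90 mm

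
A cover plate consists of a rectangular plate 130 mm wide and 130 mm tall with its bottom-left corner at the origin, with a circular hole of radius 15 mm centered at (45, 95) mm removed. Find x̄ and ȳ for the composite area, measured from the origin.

x̄ = 65.87 mm, ȳ = 63.69 mm

Part | A | x̄ᵢ | ȳᵢ | A·x̄ᵢ | A·ȳᵢ
plate | 16900.00 | 65.00 | 65.00 | 1098500.00 | 1098500.00
hole | -706.86 | 45.00 | 95.00 | -31808.63 | -67151.54
Σ | 16193.14 |  |  | 1066691.37 | 1031348.46
x̄ = 1066691.37 / 16193.14 = 65.87 mm
ȳ = 1031348.46 / 16193.14 = 63.69 mm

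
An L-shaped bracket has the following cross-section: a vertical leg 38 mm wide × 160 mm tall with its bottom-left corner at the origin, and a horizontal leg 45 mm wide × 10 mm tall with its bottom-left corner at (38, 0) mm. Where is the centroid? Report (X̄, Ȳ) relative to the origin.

vertical leg: A = 38 × 160 = 6080.00, centroid at (19.00, 80.00).
horizontal leg: A = 45 × 10 = 450.00, centroid at (60.50, 5.00).
ΣA = 6530.00 mm², ΣAX̄ = 142745.00 mm³, ΣAȲ = 488650.00 mm³.
X̄ = 142745.00/6530.00 = 21.86 mm; Ȳ = 488650.00/6530.00 = 74.83 mm.

X̄ = 21.86 mm, Ȳ = 74.83 mm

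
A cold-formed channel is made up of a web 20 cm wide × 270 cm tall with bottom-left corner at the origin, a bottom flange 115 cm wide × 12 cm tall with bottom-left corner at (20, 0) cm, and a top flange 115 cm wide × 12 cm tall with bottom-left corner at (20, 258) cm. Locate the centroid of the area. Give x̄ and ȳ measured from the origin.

x̄ = 32.83 cm, ȳ = 135.00 cm

web: A = 20 × 270 = 5400.00, centroid at (10.00, 135.00).
bottom flange: A = 115 × 12 = 1380.00, centroid at (77.50, 6.00).
top flange: A = 115 × 12 = 1380.00, centroid at (77.50, 264.00).
ΣA = 8160.00 cm²
ΣAx̄ = (5400.00)(10.00) + (1380.00)(77.50) + (1380.00)(77.50) = 267900.00 cm³
ΣAȳ = (5400.00)(135.00) + (1380.00)(6.00) + (1380.00)(264.00) = 1101600.00 cm³
x̄ = 267900.00 / 8160.00 = 32.83 cm
ȳ = 1101600.00 / 8160.00 = 135.00 cm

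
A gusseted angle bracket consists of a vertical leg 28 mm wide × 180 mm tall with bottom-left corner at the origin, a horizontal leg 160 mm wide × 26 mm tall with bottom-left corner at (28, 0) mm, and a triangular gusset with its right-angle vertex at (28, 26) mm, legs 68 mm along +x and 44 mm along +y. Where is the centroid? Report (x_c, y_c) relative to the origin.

x_c = 55.69 mm, y_c = 53.15 mm

vertical leg: A = 28 × 180 = 5040.00, centroid at (14.00, 90.00).
horizontal leg: A = 160 × 26 = 4160.00, centroid at (108.00, 13.00).
gusset: A = ½·68·44 = 1496.00, centroid at (50.67, 40.67).
ΣA = 10696.00 mm²
ΣAx_c = (5040.00)(14.00) + (4160.00)(108.00) + (1496.00)(50.67) = 595637.33 mm³
ΣAy_c = (5040.00)(90.00) + (4160.00)(13.00) + (1496.00)(40.67) = 568517.33 mm³
x_c = 595637.33 / 10696.00 = 55.69 mm
y_c = 568517.33 / 10696.00 = 53.15 mm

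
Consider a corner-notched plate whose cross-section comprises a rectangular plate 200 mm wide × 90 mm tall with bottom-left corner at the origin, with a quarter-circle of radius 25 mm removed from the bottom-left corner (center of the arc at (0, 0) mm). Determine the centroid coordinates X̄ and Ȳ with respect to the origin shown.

plate: A = 200 × 90 = 18000.00, centroid at (100.00, 45.00).
removed quarter-circle: A = −¼π·25² = -490.87, centroid at (10.61, 10.61).
ΣA = 17509.13 mm²
ΣAX̄ = (18000.00)(100.00) + (-490.87)(10.61) = 1794791.67 mm³
ΣAȲ = (18000.00)(45.00) + (-490.87)(10.61) = 804791.67 mm³
X̄ = 1794791.67 / 17509.13 = 102.51 mm
Ȳ = 804791.67 / 17509.13 = 45.96 mm

X̄ = 102.51 mm, Ȳ = 45.96 mm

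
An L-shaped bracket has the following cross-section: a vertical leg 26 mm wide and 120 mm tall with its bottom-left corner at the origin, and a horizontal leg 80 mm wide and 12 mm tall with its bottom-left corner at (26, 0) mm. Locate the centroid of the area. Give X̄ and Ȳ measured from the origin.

vertical leg: A = 26 × 120 = 3120.00, centroid at (13.00, 60.00).
horizontal leg: A = 80 × 12 = 960.00, centroid at (66.00, 6.00).
ΣA = 4080.00 mm²
ΣAX̄ = (3120.00)(13.00) + (960.00)(66.00) = 103920.00 mm³
ΣAȲ = (3120.00)(60.00) + (960.00)(6.00) = 192960.00 mm³
X̄ = 103920.00 / 4080.00 = 25.47 mm
Ȳ = 192960.00 / 4080.00 = 47.29 mm

X̄ = 25.47 mm, Ȳ = 47.29 mm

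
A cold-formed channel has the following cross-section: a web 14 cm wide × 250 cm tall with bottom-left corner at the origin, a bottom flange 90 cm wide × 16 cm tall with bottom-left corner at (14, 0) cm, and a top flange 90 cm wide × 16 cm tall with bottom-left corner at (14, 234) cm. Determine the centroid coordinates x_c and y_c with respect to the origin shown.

x_c = 30.47 cm, y_c = 125.00 cm

Part | A | x̄ᵢ | ȳᵢ | A·x̄ᵢ | A·ȳᵢ
web | 3500.00 | 7.00 | 125.00 | 24500.00 | 437500.00
bottom flange | 1440.00 | 59.00 | 8.00 | 84960.00 | 11520.00
top flange | 1440.00 | 59.00 | 242.00 | 84960.00 | 348480.00
Σ | 6380.00 |  |  | 194420.00 | 797500.00
x_c = 194420.00 / 6380.00 = 30.47 cm
y_c = 797500.00 / 6380.00 = 125.00 cm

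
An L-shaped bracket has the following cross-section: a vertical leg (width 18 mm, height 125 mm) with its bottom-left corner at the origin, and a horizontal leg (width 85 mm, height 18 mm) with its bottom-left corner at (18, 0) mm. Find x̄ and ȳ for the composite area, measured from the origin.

x̄ = 29.85 mm, ȳ = 40.85 mm

Part | A | x̄ᵢ | ȳᵢ | A·x̄ᵢ | A·ȳᵢ
vertical leg | 2250.00 | 9.00 | 62.50 | 20250.00 | 140625.00
horizontal leg | 1530.00 | 60.50 | 9.00 | 92565.00 | 13770.00
Σ | 3780.00 |  |  | 112815.00 | 154395.00
x̄ = 112815.00 / 3780.00 = 29.85 mm
ȳ = 154395.00 / 3780.00 = 40.85 mm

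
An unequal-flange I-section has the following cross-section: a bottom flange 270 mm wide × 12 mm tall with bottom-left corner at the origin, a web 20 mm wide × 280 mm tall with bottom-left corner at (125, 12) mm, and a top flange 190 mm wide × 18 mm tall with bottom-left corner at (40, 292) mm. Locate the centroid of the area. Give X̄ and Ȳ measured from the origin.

Part | A | x̄ᵢ | ȳᵢ | A·x̄ᵢ | A·ȳᵢ
bottom flange | 3240.00 | 135.00 | 6.00 | 437400.00 | 19440.00
web | 5600.00 | 135.00 | 152.00 | 756000.00 | 851200.00
top flange | 3420.00 | 135.00 | 301.00 | 461700.00 | 1029420.00
Σ | 12260.00 |  |  | 1655100.00 | 1900060.00
X̄ = 1655100.00 / 12260.00 = 135.00 mm
Ȳ = 1900060.00 / 12260.00 = 154.98 mm

X̄ = 135.00 mm, Ȳ = 154.98 mm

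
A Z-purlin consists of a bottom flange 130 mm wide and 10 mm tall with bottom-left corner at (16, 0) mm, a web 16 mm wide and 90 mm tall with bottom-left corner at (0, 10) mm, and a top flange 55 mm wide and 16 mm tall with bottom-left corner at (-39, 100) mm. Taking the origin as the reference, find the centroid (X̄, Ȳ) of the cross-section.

X̄ = 29.48 mm, Ȳ = 49.93 mm

bottom flange: A = 130 × 10 = 1300.00, centroid at (81.00, 5.00).
web: A = 16 × 90 = 1440.00, centroid at (8.00, 55.00).
top flange: A = 55 × 16 = 880.00, centroid at (-11.50, 108.00).
ΣA = 3620.00 mm², ΣAX̄ = 106700.00 mm³, ΣAȲ = 180740.00 mm³.
X̄ = 106700.00/3620.00 = 29.48 mm; Ȳ = 180740.00/3620.00 = 49.93 mm.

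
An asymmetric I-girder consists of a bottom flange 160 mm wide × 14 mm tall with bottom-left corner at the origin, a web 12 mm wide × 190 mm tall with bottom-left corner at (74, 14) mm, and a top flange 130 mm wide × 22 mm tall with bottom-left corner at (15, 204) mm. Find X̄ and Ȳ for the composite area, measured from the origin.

bottom flange: A = 160 × 14 = 2240.00, centroid at (80.00, 7.00).
web: A = 12 × 190 = 2280.00, centroid at (80.00, 109.00).
top flange: A = 130 × 22 = 2860.00, centroid at (80.00, 215.00).
ΣA = 7380.00 mm², ΣAX̄ = 590400.00 mm³, ΣAȲ = 879100.00 mm³.
X̄ = 590400.00/7380.00 = 80.00 mm; Ȳ = 879100.00/7380.00 = 119.12 mm.

X̄ = 80.00 mm, Ȳ = 119.12 mm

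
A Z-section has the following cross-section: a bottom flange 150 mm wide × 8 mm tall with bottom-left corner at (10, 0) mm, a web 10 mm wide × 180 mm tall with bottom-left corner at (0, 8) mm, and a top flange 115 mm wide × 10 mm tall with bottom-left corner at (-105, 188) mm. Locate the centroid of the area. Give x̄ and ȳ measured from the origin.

bottom flange: A = 150 × 8 = 1200.00, centroid at (85.00, 4.00).
web: A = 10 × 180 = 1800.00, centroid at (5.00, 98.00).
top flange: A = 115 × 10 = 1150.00, centroid at (-47.50, 193.00).
ΣA = 4150.00 mm², ΣAx̄ = 56375.00 mm³, ΣAȳ = 403150.00 mm³.
x̄ = 56375.00/4150.00 = 13.58 mm; ȳ = 403150.00/4150.00 = 97.14 mm.

x̄ = 13.58 mm, ȳ = 97.14 mm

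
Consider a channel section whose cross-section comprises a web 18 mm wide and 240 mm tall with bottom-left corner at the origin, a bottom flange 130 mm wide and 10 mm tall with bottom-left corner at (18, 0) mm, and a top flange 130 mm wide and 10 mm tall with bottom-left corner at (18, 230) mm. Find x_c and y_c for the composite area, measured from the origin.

x_c = 36.80 mm, y_c = 120.00 mm

Part | A | x̄ᵢ | ȳᵢ | A·x̄ᵢ | A·ȳᵢ
web | 4320.00 | 9.00 | 120.00 | 38880.00 | 518400.00
bottom flange | 1300.00 | 83.00 | 5.00 | 107900.00 | 6500.00
top flange | 1300.00 | 83.00 | 235.00 | 107900.00 | 305500.00
Σ | 6920.00 |  |  | 254680.00 | 830400.00
x_c = 254680.00 / 6920.00 = 36.80 mm
y_c = 830400.00 / 6920.00 = 120.00 mm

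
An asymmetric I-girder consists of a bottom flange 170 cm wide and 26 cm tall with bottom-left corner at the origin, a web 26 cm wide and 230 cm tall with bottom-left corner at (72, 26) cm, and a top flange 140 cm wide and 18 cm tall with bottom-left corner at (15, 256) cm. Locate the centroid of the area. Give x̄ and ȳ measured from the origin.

x̄ = 85.00 cm, ȳ = 121.40 cm

bottom flange: A = 170 × 26 = 4420.00, centroid at (85.00, 13.00).
web: A = 26 × 230 = 5980.00, centroid at (85.00, 141.00).
top flange: A = 140 × 18 = 2520.00, centroid at (85.00, 265.00).
ΣA = 12920.00 cm², ΣAx̄ = 1098200.00 cm³, ΣAȳ = 1568440.00 cm³.
x̄ = 1098200.00/12920.00 = 85.00 cm; ȳ = 1568440.00/12920.00 = 121.40 cm.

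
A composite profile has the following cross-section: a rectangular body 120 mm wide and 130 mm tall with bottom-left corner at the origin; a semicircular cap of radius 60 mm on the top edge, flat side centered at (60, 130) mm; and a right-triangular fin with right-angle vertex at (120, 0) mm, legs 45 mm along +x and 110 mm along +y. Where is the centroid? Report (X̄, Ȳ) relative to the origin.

X̄ = 67.82 mm, Ȳ = 83.60 mm

rectangular body: A = 120 × 130 = 15600.00, centroid at (60.00, 65.00).
semicircular top: A = ½π·60² = 5654.87, centroid at (60.00, 155.46).
triangular fin: A = ½·45·110 = 2475.00, centroid at (135.00, 36.67).
ΣA = 23729.87 mm²
ΣAX̄ = (15600.00)(60.00) + (5654.87)(60.00) + (2475.00)(135.00) = 1609417.01 mm³
ΣAȲ = (15600.00)(65.00) + (5654.87)(155.46) + (2475.00)(36.67) = 1983882.68 mm³
X̄ = 1609417.01 / 23729.87 = 67.82 mm
Ȳ = 1983882.68 / 23729.87 = 83.60 mm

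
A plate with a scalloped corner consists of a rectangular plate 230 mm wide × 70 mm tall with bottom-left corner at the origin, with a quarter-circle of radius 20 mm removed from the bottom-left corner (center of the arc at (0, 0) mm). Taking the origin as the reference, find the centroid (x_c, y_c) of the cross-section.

Part | A | x̄ᵢ | ȳᵢ | A·x̄ᵢ | A·ȳᵢ
plate | 16100.00 | 115.00 | 35.00 | 1851500.00 | 563500.00
removed quarter-circle | -314.16 | 8.49 | 8.49 | -2666.67 | -2666.67
Σ | 15785.84 |  |  | 1848833.33 | 560833.33
x_c = 1848833.33 / 15785.84 = 117.12 mm
y_c = 560833.33 / 15785.84 = 35.53 mm

x_c = 117.12 mm, y_c = 35.53 mm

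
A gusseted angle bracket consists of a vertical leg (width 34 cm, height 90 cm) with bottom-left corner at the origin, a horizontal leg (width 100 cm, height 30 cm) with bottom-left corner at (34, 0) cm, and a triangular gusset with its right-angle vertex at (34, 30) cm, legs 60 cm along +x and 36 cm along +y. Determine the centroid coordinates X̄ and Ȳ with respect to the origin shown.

X̄ = 50.75 cm, Ȳ = 31.94 cm

Part | A | x̄ᵢ | ȳᵢ | A·x̄ᵢ | A·ȳᵢ
vertical leg | 3060.00 | 17.00 | 45.00 | 52020.00 | 137700.00
horizontal leg | 3000.00 | 84.00 | 15.00 | 252000.00 | 45000.00
gusset | 1080.00 | 54.00 | 42.00 | 58320.00 | 45360.00
Σ | 7140.00 |  |  | 362340.00 | 228060.00
X̄ = 362340.00 / 7140.00 = 50.75 cm
Ȳ = 228060.00 / 7140.00 = 31.94 cm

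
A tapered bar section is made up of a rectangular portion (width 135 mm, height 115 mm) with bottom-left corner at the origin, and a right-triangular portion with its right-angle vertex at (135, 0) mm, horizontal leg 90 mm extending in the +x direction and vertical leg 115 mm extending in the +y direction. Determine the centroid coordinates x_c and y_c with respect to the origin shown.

x_c = 91.88 mm, y_c = 52.71 mm

Part | A | x̄ᵢ | ȳᵢ | A·x̄ᵢ | A·ȳᵢ
rectangular portion | 15525.00 | 67.50 | 57.50 | 1047937.50 | 892687.50
triangular portion | 5175.00 | 165.00 | 38.33 | 853875.00 | 198375.00
Σ | 20700.00 |  |  | 1901812.50 | 1091062.50
x_c = 1901812.50 / 20700.00 = 91.88 mm
y_c = 1091062.50 / 20700.00 = 52.71 mm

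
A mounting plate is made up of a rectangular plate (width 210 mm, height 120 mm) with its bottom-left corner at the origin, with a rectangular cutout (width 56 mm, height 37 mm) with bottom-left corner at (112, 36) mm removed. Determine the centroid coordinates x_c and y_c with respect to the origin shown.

plate: A = 210 × 120 = 25200.00, centroid at (105.00, 60.00).
hole: A = −(56 × 37) = -2072.00, centroid at (140.00, 54.50).
ΣA = 23128.00 mm²
ΣAx_c = (25200.00)(105.00) + (-2072.00)(140.00) = 2355920.00 mm³
ΣAy_c = (25200.00)(60.00) + (-2072.00)(54.50) = 1399076.00 mm³
x_c = 2355920.00 / 23128.00 = 101.86 mm
y_c = 1399076.00 / 23128.00 = 60.49 mm

x_c = 101.86 mm, y_c = 60.49 mm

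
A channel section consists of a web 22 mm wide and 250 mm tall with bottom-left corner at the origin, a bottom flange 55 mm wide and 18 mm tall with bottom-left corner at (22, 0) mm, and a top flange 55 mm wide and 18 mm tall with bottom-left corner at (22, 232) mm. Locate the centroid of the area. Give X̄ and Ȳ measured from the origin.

web: A = 22 × 250 = 5500.00, centroid at (11.00, 125.00).
bottom flange: A = 55 × 18 = 990.00, centroid at (49.50, 9.00).
top flange: A = 55 × 18 = 990.00, centroid at (49.50, 241.00).
ΣA = 7480.00 mm²
ΣAX̄ = (5500.00)(11.00) + (990.00)(49.50) + (990.00)(49.50) = 158510.00 mm³
ΣAȲ = (5500.00)(125.00) + (990.00)(9.00) + (990.00)(241.00) = 935000.00 mm³
X̄ = 158510.00 / 7480.00 = 21.19 mm
Ȳ = 935000.00 / 7480.00 = 125.00 mm

X̄ = 21.19 mm, Ȳ = 125.00 mm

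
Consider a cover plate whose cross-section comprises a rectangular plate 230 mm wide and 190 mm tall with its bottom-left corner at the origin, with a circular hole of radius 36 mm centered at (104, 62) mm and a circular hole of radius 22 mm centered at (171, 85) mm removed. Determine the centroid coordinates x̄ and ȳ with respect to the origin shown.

x̄ = 113.94 mm, ȳ = 98.92 mm

plate: A = 230 × 190 = 43700.00, centroid at (115.00, 95.00).
hole 1: A = −π·36² = -4071.50, centroid at (104.00, 62.00).
hole 2: A = −π·22² = -1520.53, centroid at (171.00, 85.00).
ΣA = 38107.97 mm²
ΣAx̄ = (43700.00)(115.00) + (-4071.50)(104.00) + (-1520.53)(171.00) = 4342052.80 mm³
ΣAȳ = (43700.00)(95.00) + (-4071.50)(62.00) + (-1520.53)(85.00) = 3769821.63 mm³
x̄ = 4342052.80 / 38107.97 = 113.94 mm
ȳ = 3769821.63 / 38107.97 = 98.92 mm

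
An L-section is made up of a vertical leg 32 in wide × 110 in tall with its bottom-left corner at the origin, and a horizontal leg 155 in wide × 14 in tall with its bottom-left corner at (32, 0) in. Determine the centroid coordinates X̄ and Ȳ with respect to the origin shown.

X̄ = 51.66 in, Ȳ = 36.69 in

Part | A | x̄ᵢ | ȳᵢ | A·x̄ᵢ | A·ȳᵢ
vertical leg | 3520.00 | 16.00 | 55.00 | 56320.00 | 193600.00
horizontal leg | 2170.00 | 109.50 | 7.00 | 237615.00 | 15190.00
Σ | 5690.00 |  |  | 293935.00 | 208790.00
X̄ = 293935.00 / 5690.00 = 51.66 in
Ȳ = 208790.00 / 5690.00 = 36.69 in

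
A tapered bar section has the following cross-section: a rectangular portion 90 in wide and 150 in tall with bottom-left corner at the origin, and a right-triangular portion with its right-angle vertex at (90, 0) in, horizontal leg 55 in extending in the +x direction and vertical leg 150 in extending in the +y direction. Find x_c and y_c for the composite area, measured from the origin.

x_c = 59.82 in, y_c = 69.15 in

rectangular portion: A = 90 × 150 = 13500.00, centroid at (45.00, 75.00).
triangular portion: A = ½·55·150 = 4125.00, centroid at (108.33, 50.00).
ΣA = 17625.00 in²
ΣAx_c = (13500.00)(45.00) + (4125.00)(108.33) = 1054375.00 in³
ΣAy_c = (13500.00)(75.00) + (4125.00)(50.00) = 1218750.00 in³
x_c = 1054375.00 / 17625.00 = 59.82 in
y_c = 1218750.00 / 17625.00 = 69.15 in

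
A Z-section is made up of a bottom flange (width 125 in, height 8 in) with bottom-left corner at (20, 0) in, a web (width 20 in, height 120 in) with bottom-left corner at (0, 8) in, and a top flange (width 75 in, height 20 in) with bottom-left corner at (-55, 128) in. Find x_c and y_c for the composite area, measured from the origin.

x_c = 16.38 in, y_c = 76.37 in

bottom flange: A = 125 × 8 = 1000.00, centroid at (82.50, 4.00).
web: A = 20 × 120 = 2400.00, centroid at (10.00, 68.00).
top flange: A = 75 × 20 = 1500.00, centroid at (-17.50, 138.00).
ΣA = 4900.00 in², ΣAx_c = 80250.00 in³, ΣAy_c = 374200.00 in³.
x_c = 80250.00/4900.00 = 16.38 in; y_c = 374200.00/4900.00 = 76.37 in.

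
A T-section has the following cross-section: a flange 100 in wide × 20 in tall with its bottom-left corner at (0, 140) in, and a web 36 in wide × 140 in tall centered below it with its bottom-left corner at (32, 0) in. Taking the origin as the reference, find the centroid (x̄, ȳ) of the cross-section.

Part | A | x̄ᵢ | ȳᵢ | A·x̄ᵢ | A·ȳᵢ
web | 5040.00 | 50.00 | 70.00 | 252000.00 | 352800.00
flange | 2000.00 | 50.00 | 150.00 | 100000.00 | 300000.00
Σ | 7040.00 |  |  | 352000.00 | 652800.00
x̄ = 352000.00 / 7040.00 = 50.00 in
ȳ = 652800.00 / 7040.00 = 92.73 in

x̄ = 50.00 in, ȳ = 92.73 in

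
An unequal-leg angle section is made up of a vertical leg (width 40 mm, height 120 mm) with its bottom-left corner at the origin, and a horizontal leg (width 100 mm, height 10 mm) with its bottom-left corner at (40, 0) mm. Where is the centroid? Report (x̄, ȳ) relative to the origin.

x̄ = 32.07 mm, ȳ = 50.52 mm

Part | A | x̄ᵢ | ȳᵢ | A·x̄ᵢ | A·ȳᵢ
vertical leg | 4800.00 | 20.00 | 60.00 | 96000.00 | 288000.00
horizontal leg | 1000.00 | 90.00 | 5.00 | 90000.00 | 5000.00
Σ | 5800.00 |  |  | 186000.00 | 293000.00
x̄ = 186000.00 / 5800.00 = 32.07 mm
ȳ = 293000.00 / 5800.00 = 50.52 mm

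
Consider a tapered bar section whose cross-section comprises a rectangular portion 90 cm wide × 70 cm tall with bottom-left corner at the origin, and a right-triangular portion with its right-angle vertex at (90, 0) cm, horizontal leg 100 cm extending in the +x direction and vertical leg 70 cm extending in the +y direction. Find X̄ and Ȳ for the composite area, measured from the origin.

rectangular portion: A = 90 × 70 = 6300.00, centroid at (45.00, 35.00).
triangular portion: A = ½·100·70 = 3500.00, centroid at (123.33, 23.33).
ΣA = 9800.00 cm²
ΣAX̄ = (6300.00)(45.00) + (3500.00)(123.33) = 715166.67 cm³
ΣAȲ = (6300.00)(35.00) + (3500.00)(23.33) = 302166.67 cm³
X̄ = 715166.67 / 9800.00 = 72.98 cm
Ȳ = 302166.67 / 9800.00 = 30.83 cm

X̄ = 72.98 cm, Ȳ = 30.83 cm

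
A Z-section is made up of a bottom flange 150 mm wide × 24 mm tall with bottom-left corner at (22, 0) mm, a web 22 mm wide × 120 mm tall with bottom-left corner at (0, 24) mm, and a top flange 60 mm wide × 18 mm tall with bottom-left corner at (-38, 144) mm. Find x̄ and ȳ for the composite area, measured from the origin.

bottom flange: A = 150 × 24 = 3600.00, centroid at (97.00, 12.00).
web: A = 22 × 120 = 2640.00, centroid at (11.00, 84.00).
top flange: A = 60 × 18 = 1080.00, centroid at (-8.00, 153.00).
ΣA = 7320.00 mm²
ΣAx̄ = (3600.00)(97.00) + (2640.00)(11.00) + (1080.00)(-8.00) = 369600.00 mm³
ΣAȳ = (3600.00)(12.00) + (2640.00)(84.00) + (1080.00)(153.00) = 430200.00 mm³
x̄ = 369600.00 / 7320.00 = 50.49 mm
ȳ = 430200.00 / 7320.00 = 58.77 mm

x̄ = 50.49 mm, ȳ = 58.77 mm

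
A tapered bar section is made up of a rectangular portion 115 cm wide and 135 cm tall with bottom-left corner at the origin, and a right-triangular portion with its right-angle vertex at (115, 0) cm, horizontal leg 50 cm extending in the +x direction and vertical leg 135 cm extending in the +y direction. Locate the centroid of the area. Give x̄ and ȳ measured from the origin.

Part | A | x̄ᵢ | ȳᵢ | A·x̄ᵢ | A·ȳᵢ
rectangular portion | 15525.00 | 57.50 | 67.50 | 892687.50 | 1047937.50
triangular portion | 3375.00 | 131.67 | 45.00 | 444375.00 | 151875.00
Σ | 18900.00 |  |  | 1337062.50 | 1199812.50
x̄ = 1337062.50 / 18900.00 = 70.74 cm
ȳ = 1199812.50 / 18900.00 = 63.48 cm

x̄ = 70.74 cm, ȳ = 63.48 cm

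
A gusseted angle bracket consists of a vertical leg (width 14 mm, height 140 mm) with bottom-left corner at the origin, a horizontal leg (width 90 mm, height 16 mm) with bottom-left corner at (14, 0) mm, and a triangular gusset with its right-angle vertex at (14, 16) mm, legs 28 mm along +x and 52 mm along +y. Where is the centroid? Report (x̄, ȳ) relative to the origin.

vertical leg: A = 14 × 140 = 1960.00, centroid at (7.00, 70.00).
horizontal leg: A = 90 × 16 = 1440.00, centroid at (59.00, 8.00).
gusset: A = ½·28·52 = 728.00, centroid at (23.33, 33.33).
ΣA = 4128.00 mm², ΣAx̄ = 115666.67 mm³, ΣAȳ = 172986.67 mm³.
x̄ = 115666.67/4128.00 = 28.02 mm; ȳ = 172986.67/4128.00 = 41.91 mm.

x̄ = 28.02 mm, ȳ = 41.91 mm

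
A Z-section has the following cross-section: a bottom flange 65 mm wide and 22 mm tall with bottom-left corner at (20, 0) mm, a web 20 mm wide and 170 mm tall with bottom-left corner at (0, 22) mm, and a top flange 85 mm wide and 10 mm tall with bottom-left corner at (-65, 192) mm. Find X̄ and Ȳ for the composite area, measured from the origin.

X̄ = 15.84 mm, Ȳ = 96.30 mm

bottom flange: A = 65 × 22 = 1430.00, centroid at (52.50, 11.00).
web: A = 20 × 170 = 3400.00, centroid at (10.00, 107.00).
top flange: A = 85 × 10 = 850.00, centroid at (-22.50, 197.00).
ΣA = 5680.00 mm², ΣAX̄ = 89950.00 mm³, ΣAȲ = 546980.00 mm³.
X̄ = 89950.00/5680.00 = 15.84 mm; Ȳ = 546980.00/5680.00 = 96.30 mm.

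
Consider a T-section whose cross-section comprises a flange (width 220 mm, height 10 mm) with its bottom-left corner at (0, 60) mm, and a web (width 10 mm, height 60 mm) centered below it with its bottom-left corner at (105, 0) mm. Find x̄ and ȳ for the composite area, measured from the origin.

Part | A | x̄ᵢ | ȳᵢ | A·x̄ᵢ | A·ȳᵢ
web | 600.00 | 110.00 | 30.00 | 66000.00 | 18000.00
flange | 2200.00 | 110.00 | 65.00 | 242000.00 | 143000.00
Σ | 2800.00 |  |  | 308000.00 | 161000.00
x̄ = 308000.00 / 2800.00 = 110.00 mm
ȳ = 161000.00 / 2800.00 = 57.50 mm

x̄ = 110.00 mm, ȳ = 57.50 mm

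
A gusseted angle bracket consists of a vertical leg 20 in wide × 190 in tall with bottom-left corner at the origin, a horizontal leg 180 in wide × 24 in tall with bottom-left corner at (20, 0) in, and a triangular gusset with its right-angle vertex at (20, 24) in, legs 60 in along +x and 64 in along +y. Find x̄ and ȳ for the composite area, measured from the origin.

x̄ = 58.76 in, ȳ = 49.79 in

vertical leg: A = 20 × 190 = 3800.00, centroid at (10.00, 95.00).
horizontal leg: A = 180 × 24 = 4320.00, centroid at (110.00, 12.00).
gusset: A = ½·60·64 = 1920.00, centroid at (40.00, 45.33).
ΣA = 10040.00 in²
ΣAx̄ = (3800.00)(10.00) + (4320.00)(110.00) + (1920.00)(40.00) = 590000.00 in³
ΣAȳ = (3800.00)(95.00) + (4320.00)(12.00) + (1920.00)(45.33) = 499880.00 in³
x̄ = 590000.00 / 10040.00 = 58.76 in
ȳ = 499880.00 / 10040.00 = 49.79 in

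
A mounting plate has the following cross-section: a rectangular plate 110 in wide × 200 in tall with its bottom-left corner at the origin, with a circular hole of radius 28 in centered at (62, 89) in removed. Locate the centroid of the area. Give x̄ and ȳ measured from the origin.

x̄ = 54.12 in, ȳ = 101.39 in

plate: A = 110 × 200 = 22000.00, centroid at (55.00, 100.00).
hole: A = −π·28² = -2463.01, centroid at (62.00, 89.00).
ΣA = 19536.99 in², ΣAx̄ = 1057293.46 in³, ΣAȳ = 1980792.23 in³.
x̄ = 1057293.46/19536.99 = 54.12 in; ȳ = 1980792.23/19536.99 = 101.39 in.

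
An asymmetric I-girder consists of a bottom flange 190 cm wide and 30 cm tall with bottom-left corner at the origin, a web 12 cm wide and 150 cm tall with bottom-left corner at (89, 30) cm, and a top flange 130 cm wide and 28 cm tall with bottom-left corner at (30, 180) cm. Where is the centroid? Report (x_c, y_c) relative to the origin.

x_c = 95.00 cm, y_c = 88.03 cm

bottom flange: A = 190 × 30 = 5700.00, centroid at (95.00, 15.00).
web: A = 12 × 150 = 1800.00, centroid at (95.00, 105.00).
top flange: A = 130 × 28 = 3640.00, centroid at (95.00, 194.00).
ΣA = 11140.00 cm²
ΣAx_c = (5700.00)(95.00) + (1800.00)(95.00) + (3640.00)(95.00) = 1058300.00 cm³
ΣAy_c = (5700.00)(15.00) + (1800.00)(105.00) + (3640.00)(194.00) = 980660.00 cm³
x_c = 1058300.00 / 11140.00 = 95.00 cm
y_c = 980660.00 / 11140.00 = 88.03 cm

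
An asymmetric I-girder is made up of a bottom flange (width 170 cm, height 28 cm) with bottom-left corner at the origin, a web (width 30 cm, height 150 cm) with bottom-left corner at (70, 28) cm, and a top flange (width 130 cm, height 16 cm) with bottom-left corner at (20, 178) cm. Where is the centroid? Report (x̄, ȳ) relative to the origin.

x̄ = 85.00 cm, ȳ = 80.87 cm

Part | A | x̄ᵢ | ȳᵢ | A·x̄ᵢ | A·ȳᵢ
bottom flange | 4760.00 | 85.00 | 14.00 | 404600.00 | 66640.00
web | 4500.00 | 85.00 | 103.00 | 382500.00 | 463500.00
top flange | 2080.00 | 85.00 | 186.00 | 176800.00 | 386880.00
Σ | 11340.00 |  |  | 963900.00 | 917020.00
x̄ = 963900.00 / 11340.00 = 85.00 cm
ȳ = 917020.00 / 11340.00 = 80.87 cm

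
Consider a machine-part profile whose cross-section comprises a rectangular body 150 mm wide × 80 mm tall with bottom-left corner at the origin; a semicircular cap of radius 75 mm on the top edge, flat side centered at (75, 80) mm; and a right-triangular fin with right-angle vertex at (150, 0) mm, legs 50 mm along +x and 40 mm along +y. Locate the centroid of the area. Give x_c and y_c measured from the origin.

x_c = 79.20 mm, y_c = 67.84 mm

Part | A | x̄ᵢ | ȳᵢ | A·x̄ᵢ | A·ȳᵢ
rectangular body | 12000.00 | 75.00 | 40.00 | 900000.00 | 480000.00
semicircular top | 8835.73 | 75.00 | 111.83 | 662679.70 | 988108.35
triangular fin | 1000.00 | 166.67 | 13.33 | 166666.67 | 13333.33
Σ | 21835.73 |  |  | 1729346.37 | 1481441.68
x_c = 1729346.37 / 21835.73 = 79.20 mm
y_c = 1481441.68 / 21835.73 = 67.84 mm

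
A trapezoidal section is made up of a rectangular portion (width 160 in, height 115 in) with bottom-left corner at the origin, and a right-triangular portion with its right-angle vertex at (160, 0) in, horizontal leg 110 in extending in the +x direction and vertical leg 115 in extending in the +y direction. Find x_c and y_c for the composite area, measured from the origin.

x_c = 109.84 in, y_c = 52.60 in

rectangular portion: A = 160 × 115 = 18400.00, centroid at (80.00, 57.50).
triangular portion: A = ½·110·115 = 6325.00, centroid at (196.67, 38.33).
ΣA = 24725.00 in², ΣAx_c = 2715916.67 in³, ΣAy_c = 1300458.33 in³.
x_c = 2715916.67/24725.00 = 109.84 in; y_c = 1300458.33/24725.00 = 52.60 in.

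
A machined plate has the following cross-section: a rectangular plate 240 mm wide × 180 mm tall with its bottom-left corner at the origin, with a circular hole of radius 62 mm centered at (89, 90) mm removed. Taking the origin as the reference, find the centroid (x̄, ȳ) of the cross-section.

x̄ = 132.03 mm, ȳ = 90.00 mm

plate: A = 240 × 180 = 43200.00, centroid at (120.00, 90.00).
hole: A = −π·62² = -12076.28, centroid at (89.00, 90.00).
ΣA = 31123.72 mm², ΣAx̄ = 4109210.89 mm³, ΣAȳ = 2801134.61 mm³.
x̄ = 4109210.89/31123.72 = 132.03 mm; ȳ = 2801134.61/31123.72 = 90.00 mm.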